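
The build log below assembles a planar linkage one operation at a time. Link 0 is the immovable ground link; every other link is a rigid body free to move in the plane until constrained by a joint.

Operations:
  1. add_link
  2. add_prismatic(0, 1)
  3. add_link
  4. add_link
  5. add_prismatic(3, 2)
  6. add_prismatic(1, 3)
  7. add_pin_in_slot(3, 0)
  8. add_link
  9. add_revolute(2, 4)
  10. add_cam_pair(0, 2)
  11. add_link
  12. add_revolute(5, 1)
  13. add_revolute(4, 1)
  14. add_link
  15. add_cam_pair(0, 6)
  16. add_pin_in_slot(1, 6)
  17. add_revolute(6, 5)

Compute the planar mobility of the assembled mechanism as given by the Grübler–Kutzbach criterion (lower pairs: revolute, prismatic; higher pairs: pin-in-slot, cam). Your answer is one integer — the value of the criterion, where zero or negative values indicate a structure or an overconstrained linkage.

[1;0;0] (link 0 is ground)
L+ [2;0;0]
P(0,1)∈J1 [2;1;0]
L+ [3;1;0]
L+ [4;1;0]
P(3,2)∈J1 [4;2;0]
P(1,3)∈J1 [4;3;0]
PS(3,0)∈J2 [4;3;1]
L+ [5;3;1]
R(2,4)∈J1 [5;4;1]
C(0,2)∈J2 [5;4;2]
L+ [6;4;2]
R(5,1)∈J1 [6;5;2]
R(4,1)∈J1 [6;6;2]
L+ [7;6;2]
C(0,6)∈J2 [7;6;3]
PS(1,6)∈J2 [7;6;4]
R(6,5)∈J1 [7;7;4]
mobility = 18 − 14 − 4 = 0

M = 0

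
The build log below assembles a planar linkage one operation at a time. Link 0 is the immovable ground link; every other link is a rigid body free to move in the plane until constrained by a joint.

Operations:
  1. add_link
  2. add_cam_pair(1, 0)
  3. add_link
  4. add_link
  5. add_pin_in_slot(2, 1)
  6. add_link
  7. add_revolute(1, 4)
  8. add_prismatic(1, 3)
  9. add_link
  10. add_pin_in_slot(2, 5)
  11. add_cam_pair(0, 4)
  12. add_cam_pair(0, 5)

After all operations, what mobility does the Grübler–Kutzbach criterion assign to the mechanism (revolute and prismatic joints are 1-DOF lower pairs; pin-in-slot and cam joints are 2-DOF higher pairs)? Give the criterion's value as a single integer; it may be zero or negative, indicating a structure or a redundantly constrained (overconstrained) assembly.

L=1 J1=0 J2=0
add link → L=2 J1=0 J2=0
C@1,0 dof=2 J2 → L=2 J1=0 J2=1
add link → L=3 J1=0 J2=1
add link → L=4 J1=0 J2=1
PS@2,1 dof=2 J2 → L=4 J1=0 J2=2
add link → L=5 J1=0 J2=2
R@1,4 dof=1 J1 → L=5 J1=1 J2=2
P@1,3 dof=1 J1 → L=5 J1=2 J2=2
add link → L=6 J1=2 J2=2
PS@2,5 dof=2 J2 → L=6 J1=2 J2=3
C@0,4 dof=2 J2 → L=6 J1=2 J2=4
C@0,5 dof=2 J2 → L=6 J1=2 J2=5
M=3(L−1)−2J1−J2=3·5−2·2−5=6

M = 6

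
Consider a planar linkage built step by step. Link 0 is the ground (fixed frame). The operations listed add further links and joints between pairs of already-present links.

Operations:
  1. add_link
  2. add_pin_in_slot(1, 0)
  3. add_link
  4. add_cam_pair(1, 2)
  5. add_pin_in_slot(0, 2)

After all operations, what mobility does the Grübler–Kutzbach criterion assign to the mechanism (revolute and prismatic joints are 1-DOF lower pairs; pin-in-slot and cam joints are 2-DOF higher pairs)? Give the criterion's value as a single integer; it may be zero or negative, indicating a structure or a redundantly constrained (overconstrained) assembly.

L=1 J1=0 J2=0
add link → L=2 J1=0 J2=0
PS@1,0 dof=2 J2 → L=2 J1=0 J2=1
add link → L=3 J1=0 J2=1
C@1,2 dof=2 J2 → L=3 J1=0 J2=2
PS@0,2 dof=2 J2 → L=3 J1=0 J2=3
M=3(L−1)−2J1−J2=3·2−2·0−3=3

M = 3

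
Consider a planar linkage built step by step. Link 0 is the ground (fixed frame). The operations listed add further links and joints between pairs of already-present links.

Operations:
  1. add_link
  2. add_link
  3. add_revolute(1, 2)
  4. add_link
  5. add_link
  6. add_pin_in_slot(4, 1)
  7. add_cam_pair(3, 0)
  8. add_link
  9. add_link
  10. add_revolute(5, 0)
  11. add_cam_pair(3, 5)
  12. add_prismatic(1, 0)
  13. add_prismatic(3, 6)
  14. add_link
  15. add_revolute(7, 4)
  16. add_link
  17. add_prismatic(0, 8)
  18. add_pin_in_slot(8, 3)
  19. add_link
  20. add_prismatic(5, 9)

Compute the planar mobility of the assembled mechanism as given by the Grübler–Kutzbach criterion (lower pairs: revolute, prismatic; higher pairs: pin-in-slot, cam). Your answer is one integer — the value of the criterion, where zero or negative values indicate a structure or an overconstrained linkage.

M = 9

[1;0;0] (link 0 is ground)
L+ [2;0;0]
L+ [3;0;0]
R(1,2)∈J1 [3;1;0]
L+ [4;1;0]
L+ [5;1;0]
PS(4,1)∈J2 [5;1;1]
C(3,0)∈J2 [5;1;2]
L+ [6;1;2]
L+ [7;1;2]
R(5,0)∈J1 [7;2;2]
C(3,5)∈J2 [7;2;3]
P(1,0)∈J1 [7;3;3]
P(3,6)∈J1 [7;4;3]
L+ [8;4;3]
R(7,4)∈J1 [8;5;3]
L+ [9;5;3]
P(0,8)∈J1 [9;6;3]
PS(8,3)∈J2 [9;6;4]
L+ [10;6;4]
P(5,9)∈J1 [10;7;4]
mobility = 27 − 14 − 4 = 9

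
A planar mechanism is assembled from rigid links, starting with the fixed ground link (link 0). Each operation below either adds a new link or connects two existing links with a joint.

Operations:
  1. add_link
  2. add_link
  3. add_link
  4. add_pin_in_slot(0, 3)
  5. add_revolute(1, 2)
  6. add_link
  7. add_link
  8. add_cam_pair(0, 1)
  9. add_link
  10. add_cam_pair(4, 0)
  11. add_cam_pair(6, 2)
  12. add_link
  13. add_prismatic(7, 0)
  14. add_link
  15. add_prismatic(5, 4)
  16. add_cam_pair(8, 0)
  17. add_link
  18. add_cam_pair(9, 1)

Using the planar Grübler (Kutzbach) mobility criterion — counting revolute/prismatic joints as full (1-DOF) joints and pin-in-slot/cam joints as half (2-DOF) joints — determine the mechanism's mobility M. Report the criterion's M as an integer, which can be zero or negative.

M = 15

(L,J1,J2)=(1,0,0); link0 fixed
link1: (2,0,0)
link2: (3,0,0)
link3: (4,0,0)
PS 0-3 [J2]: (4,0,1)
R 1-2 [J1]: (4,1,1)
link4: (5,1,1)
link5: (6,1,1)
C 0-1 [J2]: (6,1,2)
link6: (7,1,2)
C 4-0 [J2]: (7,1,3)
C 6-2 [J2]: (7,1,4)
link7: (8,1,4)
P 7-0 [J1]: (8,2,4)
link8: (9,2,4)
P 5-4 [J1]: (9,3,4)
C 8-0 [J2]: (9,3,5)
link9: (10,3,5)
C 9-1 [J2]: (10,3,6)
Grübler: 3·9 − 2·3 − 6 = 15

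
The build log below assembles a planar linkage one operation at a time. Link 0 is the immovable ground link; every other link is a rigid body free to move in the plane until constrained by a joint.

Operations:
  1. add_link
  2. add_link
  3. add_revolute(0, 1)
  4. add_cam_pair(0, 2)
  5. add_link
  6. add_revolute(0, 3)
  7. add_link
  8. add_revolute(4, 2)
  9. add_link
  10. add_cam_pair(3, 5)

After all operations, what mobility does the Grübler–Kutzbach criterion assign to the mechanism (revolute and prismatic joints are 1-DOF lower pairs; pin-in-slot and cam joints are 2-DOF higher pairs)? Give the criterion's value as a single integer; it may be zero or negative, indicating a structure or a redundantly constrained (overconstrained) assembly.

L=1 J1=0 J2=0
add link → L=2 J1=0 J2=0
add link → L=3 J1=0 J2=0
R@0,1 dof=1 J1 → L=3 J1=1 J2=0
C@0,2 dof=2 J2 → L=3 J1=1 J2=1
add link → L=4 J1=1 J2=1
R@0,3 dof=1 J1 → L=4 J1=2 J2=1
add link → L=5 J1=2 J2=1
R@4,2 dof=1 J1 → L=5 J1=3 J2=1
add link → L=6 J1=3 J2=1
C@3,5 dof=2 J2 → L=6 J1=3 J2=2
M=3(L−1)−2J1−J2=3·5−2·3−2=7

M = 7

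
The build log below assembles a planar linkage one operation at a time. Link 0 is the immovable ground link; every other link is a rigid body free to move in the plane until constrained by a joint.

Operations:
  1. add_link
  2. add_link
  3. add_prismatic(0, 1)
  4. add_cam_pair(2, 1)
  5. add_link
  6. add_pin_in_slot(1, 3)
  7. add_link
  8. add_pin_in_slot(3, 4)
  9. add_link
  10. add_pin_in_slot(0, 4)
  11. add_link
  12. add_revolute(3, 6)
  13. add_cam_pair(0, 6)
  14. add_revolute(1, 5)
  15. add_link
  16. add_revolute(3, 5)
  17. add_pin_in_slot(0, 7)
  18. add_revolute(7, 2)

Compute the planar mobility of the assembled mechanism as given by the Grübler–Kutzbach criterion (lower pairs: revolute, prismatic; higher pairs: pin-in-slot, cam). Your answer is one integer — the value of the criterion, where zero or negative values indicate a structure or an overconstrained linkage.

M = 5

L=1 J1=0 J2=0
add link → L=2 J1=0 J2=0
add link → L=3 J1=0 J2=0
P@0,1 dof=1 J1 → L=3 J1=1 J2=0
C@2,1 dof=2 J2 → L=3 J1=1 J2=1
add link → L=4 J1=1 J2=1
PS@1,3 dof=2 J2 → L=4 J1=1 J2=2
add link → L=5 J1=1 J2=2
PS@3,4 dof=2 J2 → L=5 J1=1 J2=3
add link → L=6 J1=1 J2=3
PS@0,4 dof=2 J2 → L=6 J1=1 J2=4
add link → L=7 J1=1 J2=4
R@3,6 dof=1 J1 → L=7 J1=2 J2=4
C@0,6 dof=2 J2 → L=7 J1=2 J2=5
R@1,5 dof=1 J1 → L=7 J1=3 J2=5
add link → L=8 J1=3 J2=5
R@3,5 dof=1 J1 → L=8 J1=4 J2=5
PS@0,7 dof=2 J2 → L=8 J1=4 J2=6
R@7,2 dof=1 J1 → L=8 J1=5 J2=6
M=3(L−1)−2J1−J2=3·7−2·5−6=5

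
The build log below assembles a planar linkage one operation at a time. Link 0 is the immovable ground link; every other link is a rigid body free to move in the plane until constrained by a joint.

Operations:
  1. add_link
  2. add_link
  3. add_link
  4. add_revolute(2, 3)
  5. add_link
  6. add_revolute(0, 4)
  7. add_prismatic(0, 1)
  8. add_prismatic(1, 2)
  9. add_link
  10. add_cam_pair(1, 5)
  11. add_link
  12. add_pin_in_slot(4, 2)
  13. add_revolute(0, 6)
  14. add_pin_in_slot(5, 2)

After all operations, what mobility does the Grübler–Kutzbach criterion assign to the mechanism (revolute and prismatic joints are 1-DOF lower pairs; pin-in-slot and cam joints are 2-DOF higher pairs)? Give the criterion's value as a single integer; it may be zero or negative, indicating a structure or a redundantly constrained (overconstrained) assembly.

ground; <1,0,0>
#1 <2,0,0>
#2 <3,0,0>
#3 <4,0,0>
R:2↔3 J1 <4,1,0>
#4 <5,1,0>
R:0↔4 J1 <5,2,0>
P:0↔1 J1 <5,3,0>
P:1↔2 J1 <5,4,0>
#5 <6,4,0>
C:1↔5 J2 <6,4,1>
#6 <7,4,1>
PS:4↔2 J2 <7,4,2>
R:0↔6 J1 <7,5,2>
PS:5↔2 J2 <7,5,3>
3×6 − 2×5 − 1×3 = 5

M = 5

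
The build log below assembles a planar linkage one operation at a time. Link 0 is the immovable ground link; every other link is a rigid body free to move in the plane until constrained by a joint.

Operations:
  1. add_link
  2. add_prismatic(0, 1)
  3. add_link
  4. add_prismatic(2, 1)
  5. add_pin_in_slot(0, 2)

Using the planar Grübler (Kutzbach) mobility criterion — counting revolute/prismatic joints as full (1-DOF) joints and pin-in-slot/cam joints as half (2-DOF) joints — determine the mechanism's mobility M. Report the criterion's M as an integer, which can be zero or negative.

M = 1

L=1 J1=0 J2=0
add link → L=2 J1=0 J2=0
P@0,1 dof=1 J1 → L=2 J1=1 J2=0
add link → L=3 J1=1 J2=0
P@2,1 dof=1 J1 → L=3 J1=2 J2=0
PS@0,2 dof=2 J2 → L=3 J1=2 J2=1
M=3(L−1)−2J1−J2=3·2−2·2−1=1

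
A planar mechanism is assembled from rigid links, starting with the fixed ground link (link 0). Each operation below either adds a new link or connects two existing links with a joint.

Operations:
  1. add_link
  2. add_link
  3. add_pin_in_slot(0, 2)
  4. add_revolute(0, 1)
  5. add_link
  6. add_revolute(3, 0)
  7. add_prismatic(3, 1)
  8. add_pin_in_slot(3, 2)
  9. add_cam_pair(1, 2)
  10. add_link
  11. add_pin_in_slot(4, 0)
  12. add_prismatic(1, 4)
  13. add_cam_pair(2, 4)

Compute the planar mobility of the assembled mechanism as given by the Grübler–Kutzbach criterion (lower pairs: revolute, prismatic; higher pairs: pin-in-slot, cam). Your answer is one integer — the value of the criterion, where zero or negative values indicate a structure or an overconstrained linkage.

link 0 = ground. State L|J1|J2 = 1|0|0
+link1  2|0|0
+link2  3|0|0
PS(0,2) f=2→J2  3|0|1
R(0,1) f=1→J1  3|1|1
+link3  4|1|1
R(3,0) f=1→J1  4|2|1
P(3,1) f=1→J1  4|3|1
PS(3,2) f=2→J2  4|3|2
C(1,2) f=2→J2  4|3|3
+link4  5|3|3
PS(4,0) f=2→J2  5|3|4
P(1,4) f=1→J1  5|4|4
C(2,4) f=2→J2  5|4|5
M = 3(5−1)−2·4−5 = 12−8−5 = -1

M = -1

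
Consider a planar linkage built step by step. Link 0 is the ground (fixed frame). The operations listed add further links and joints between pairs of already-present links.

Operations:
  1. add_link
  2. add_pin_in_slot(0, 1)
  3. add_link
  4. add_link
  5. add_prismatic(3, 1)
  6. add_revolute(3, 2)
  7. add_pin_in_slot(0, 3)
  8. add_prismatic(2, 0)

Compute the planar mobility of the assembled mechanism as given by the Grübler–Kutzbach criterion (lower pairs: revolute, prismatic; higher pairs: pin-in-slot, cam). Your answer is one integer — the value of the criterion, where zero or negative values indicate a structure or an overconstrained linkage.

L=1 J1=0 J2=0
add link → L=2 J1=0 J2=0
PS@0,1 dof=2 J2 → L=2 J1=0 J2=1
add link → L=3 J1=0 J2=1
add link → L=4 J1=0 J2=1
P@3,1 dof=1 J1 → L=4 J1=1 J2=1
R@3,2 dof=1 J1 → L=4 J1=2 J2=1
PS@0,3 dof=2 J2 → L=4 J1=2 J2=2
P@2,0 dof=1 J1 → L=4 J1=3 J2=2
M=3(L−1)−2J1−J2=3·3−2·3−2=1

M = 1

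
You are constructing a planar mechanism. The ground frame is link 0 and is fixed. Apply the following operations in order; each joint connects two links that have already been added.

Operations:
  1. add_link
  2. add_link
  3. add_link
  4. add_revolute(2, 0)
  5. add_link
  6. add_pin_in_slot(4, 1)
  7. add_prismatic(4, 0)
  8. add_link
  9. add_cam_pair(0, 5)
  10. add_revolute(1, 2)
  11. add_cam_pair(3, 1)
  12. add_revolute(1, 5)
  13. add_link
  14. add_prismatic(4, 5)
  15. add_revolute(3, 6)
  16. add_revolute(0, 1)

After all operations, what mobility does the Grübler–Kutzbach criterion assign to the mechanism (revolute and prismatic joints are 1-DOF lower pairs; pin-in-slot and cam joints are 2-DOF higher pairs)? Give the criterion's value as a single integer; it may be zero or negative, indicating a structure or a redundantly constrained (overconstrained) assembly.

M = 1

ground; <1,0,0>
#1 <2,0,0>
#2 <3,0,0>
#3 <4,0,0>
R:2↔0 J1 <4,1,0>
#4 <5,1,0>
PS:4↔1 J2 <5,1,1>
P:4↔0 J1 <5,2,1>
#5 <6,2,1>
C:0↔5 J2 <6,2,2>
R:1↔2 J1 <6,3,2>
C:3↔1 J2 <6,3,3>
R:1↔5 J1 <6,4,3>
#6 <7,4,3>
P:4↔5 J1 <7,5,3>
R:3↔6 J1 <7,6,3>
R:0↔1 J1 <7,7,3>
3×6 − 2×7 − 1×3 = 1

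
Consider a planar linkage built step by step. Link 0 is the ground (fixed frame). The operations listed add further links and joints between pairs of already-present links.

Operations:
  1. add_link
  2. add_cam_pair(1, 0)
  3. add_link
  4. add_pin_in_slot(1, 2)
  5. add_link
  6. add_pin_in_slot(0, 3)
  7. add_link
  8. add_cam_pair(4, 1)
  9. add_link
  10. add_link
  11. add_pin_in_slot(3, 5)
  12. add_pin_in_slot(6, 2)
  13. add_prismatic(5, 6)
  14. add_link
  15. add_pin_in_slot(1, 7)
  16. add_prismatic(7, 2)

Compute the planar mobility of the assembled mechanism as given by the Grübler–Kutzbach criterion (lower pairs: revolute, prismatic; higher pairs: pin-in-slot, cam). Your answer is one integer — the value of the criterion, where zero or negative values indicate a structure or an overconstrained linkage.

link 0 = ground. State L|J1|J2 = 1|0|0
+link1  2|0|0
C(1,0) f=2→J2  2|0|1
+link2  3|0|1
PS(1,2) f=2→J2  3|0|2
+link3  4|0|2
PS(0,3) f=2→J2  4|0|3
+link4  5|0|3
C(4,1) f=2→J2  5|0|4
+link5  6|0|4
+link6  7|0|4
PS(3,5) f=2→J2  7|0|5
PS(6,2) f=2→J2  7|0|6
P(5,6) f=1→J1  7|1|6
+link7  8|1|6
PS(1,7) f=2→J2  8|1|7
P(7,2) f=1→J1  8|2|7
M = 3(8−1)−2·2−7 = 21−4−7 = 10

M = 10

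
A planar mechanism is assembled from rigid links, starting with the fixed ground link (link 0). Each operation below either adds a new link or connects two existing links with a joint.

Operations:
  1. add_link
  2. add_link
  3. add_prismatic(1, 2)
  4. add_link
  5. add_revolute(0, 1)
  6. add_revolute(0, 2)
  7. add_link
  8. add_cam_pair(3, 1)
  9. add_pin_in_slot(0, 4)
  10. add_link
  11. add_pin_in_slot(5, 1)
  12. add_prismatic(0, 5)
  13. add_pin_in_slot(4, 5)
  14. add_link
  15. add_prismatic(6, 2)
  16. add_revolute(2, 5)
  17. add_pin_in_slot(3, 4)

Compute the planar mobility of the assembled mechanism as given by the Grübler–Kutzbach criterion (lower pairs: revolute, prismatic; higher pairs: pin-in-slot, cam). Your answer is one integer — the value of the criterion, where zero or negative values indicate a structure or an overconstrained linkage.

M = 1

[1;0;0] (link 0 is ground)
L+ [2;0;0]
L+ [3;0;0]
P(1,2)∈J1 [3;1;0]
L+ [4;1;0]
R(0,1)∈J1 [4;2;0]
R(0,2)∈J1 [4;3;0]
L+ [5;3;0]
C(3,1)∈J2 [5;3;1]
PS(0,4)∈J2 [5;3;2]
L+ [6;3;2]
PS(5,1)∈J2 [6;3;3]
P(0,5)∈J1 [6;4;3]
PS(4,5)∈J2 [6;4;4]
L+ [7;4;4]
P(6,2)∈J1 [7;5;4]
R(2,5)∈J1 [7;6;4]
PS(3,4)∈J2 [7;6;5]
mobility = 18 − 12 − 5 = 1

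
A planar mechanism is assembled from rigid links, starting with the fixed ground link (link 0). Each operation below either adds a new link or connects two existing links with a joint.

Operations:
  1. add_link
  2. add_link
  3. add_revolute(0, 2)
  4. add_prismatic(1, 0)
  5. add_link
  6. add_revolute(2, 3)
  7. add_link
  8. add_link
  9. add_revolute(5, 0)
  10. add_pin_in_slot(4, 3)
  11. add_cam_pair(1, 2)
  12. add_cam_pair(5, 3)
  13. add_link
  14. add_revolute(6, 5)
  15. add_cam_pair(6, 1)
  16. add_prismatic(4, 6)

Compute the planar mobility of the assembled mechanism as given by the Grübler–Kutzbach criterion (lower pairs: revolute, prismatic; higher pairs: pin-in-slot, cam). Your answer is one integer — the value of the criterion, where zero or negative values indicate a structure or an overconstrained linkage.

ground; <1,0,0>
#1 <2,0,0>
#2 <3,0,0>
R:0↔2 J1 <3,1,0>
P:1↔0 J1 <3,2,0>
#3 <4,2,0>
R:2↔3 J1 <4,3,0>
#4 <5,3,0>
#5 <6,3,0>
R:5↔0 J1 <6,4,0>
PS:4↔3 J2 <6,4,1>
C:1↔2 J2 <6,4,2>
C:5↔3 J2 <6,4,3>
#6 <7,4,3>
R:6↔5 J1 <7,5,3>
C:6↔1 J2 <7,5,4>
P:4↔6 J1 <7,6,4>
3×6 − 2×6 − 1×4 = 2

M = 2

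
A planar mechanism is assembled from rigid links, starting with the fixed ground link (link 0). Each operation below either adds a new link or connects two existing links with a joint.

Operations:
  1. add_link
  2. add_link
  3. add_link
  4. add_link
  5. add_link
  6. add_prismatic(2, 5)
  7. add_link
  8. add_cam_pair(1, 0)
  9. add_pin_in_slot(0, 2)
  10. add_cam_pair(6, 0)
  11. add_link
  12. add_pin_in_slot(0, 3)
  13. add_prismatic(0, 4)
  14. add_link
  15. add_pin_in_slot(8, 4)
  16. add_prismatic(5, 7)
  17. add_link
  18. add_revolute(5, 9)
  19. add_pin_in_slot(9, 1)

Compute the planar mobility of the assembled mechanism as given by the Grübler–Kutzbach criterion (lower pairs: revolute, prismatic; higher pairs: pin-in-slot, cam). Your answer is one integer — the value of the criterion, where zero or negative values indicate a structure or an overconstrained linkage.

link 0 = ground. State L|J1|J2 = 1|0|0
+link1  2|0|0
+link2  3|0|0
+link3  4|0|0
+link4  5|0|0
+link5  6|0|0
P(2,5) f=1→J1  6|1|0
+link6  7|1|0
C(1,0) f=2→J2  7|1|1
PS(0,2) f=2→J2  7|1|2
C(6,0) f=2→J2  7|1|3
+link7  8|1|3
PS(0,3) f=2→J2  8|1|4
P(0,4) f=1→J1  8|2|4
+link8  9|2|4
PS(8,4) f=2→J2  9|2|5
P(5,7) f=1→J1  9|3|5
+link9  10|3|5
R(5,9) f=1→J1  10|4|5
PS(9,1) f=2→J2  10|4|6
M = 3(10−1)−2·4−6 = 27−8−6 = 13

M = 13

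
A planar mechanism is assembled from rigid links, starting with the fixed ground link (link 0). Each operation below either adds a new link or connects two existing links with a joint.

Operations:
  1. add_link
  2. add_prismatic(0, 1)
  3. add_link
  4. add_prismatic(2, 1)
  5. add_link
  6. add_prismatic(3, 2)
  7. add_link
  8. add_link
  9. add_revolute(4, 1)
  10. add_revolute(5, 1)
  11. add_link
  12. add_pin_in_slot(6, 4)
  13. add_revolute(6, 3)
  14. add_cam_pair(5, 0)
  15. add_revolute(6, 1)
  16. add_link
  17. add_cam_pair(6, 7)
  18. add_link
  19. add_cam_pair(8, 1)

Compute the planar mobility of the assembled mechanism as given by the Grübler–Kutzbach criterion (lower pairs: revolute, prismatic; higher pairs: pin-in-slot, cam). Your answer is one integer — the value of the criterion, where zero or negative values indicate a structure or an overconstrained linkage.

M = 6

ground; <1,0,0>
#1 <2,0,0>
P:0↔1 J1 <2,1,0>
#2 <3,1,0>
P:2↔1 J1 <3,2,0>
#3 <4,2,0>
P:3↔2 J1 <4,3,0>
#4 <5,3,0>
#5 <6,3,0>
R:4↔1 J1 <6,4,0>
R:5↔1 J1 <6,5,0>
#6 <7,5,0>
PS:6↔4 J2 <7,5,1>
R:6↔3 J1 <7,6,1>
C:5↔0 J2 <7,6,2>
R:6↔1 J1 <7,7,2>
#7 <8,7,2>
C:6↔7 J2 <8,7,3>
#8 <9,7,3>
C:8↔1 J2 <9,7,4>
3×8 − 2×7 − 1×4 = 6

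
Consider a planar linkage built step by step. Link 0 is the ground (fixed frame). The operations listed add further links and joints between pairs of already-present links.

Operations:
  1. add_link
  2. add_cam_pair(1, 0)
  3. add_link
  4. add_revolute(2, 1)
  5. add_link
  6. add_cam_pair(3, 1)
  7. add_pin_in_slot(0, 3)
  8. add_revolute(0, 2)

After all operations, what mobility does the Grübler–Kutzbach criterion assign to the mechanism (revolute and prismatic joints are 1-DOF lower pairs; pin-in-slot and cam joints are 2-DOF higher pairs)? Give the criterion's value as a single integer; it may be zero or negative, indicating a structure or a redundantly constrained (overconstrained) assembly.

M = 2

ground; <1,0,0>
#1 <2,0,0>
C:1↔0 J2 <2,0,1>
#2 <3,0,1>
R:2↔1 J1 <3,1,1>
#3 <4,1,1>
C:3↔1 J2 <4,1,2>
PS:0↔3 J2 <4,1,3>
R:0↔2 J1 <4,2,3>
3×3 − 2×2 − 1×3 = 2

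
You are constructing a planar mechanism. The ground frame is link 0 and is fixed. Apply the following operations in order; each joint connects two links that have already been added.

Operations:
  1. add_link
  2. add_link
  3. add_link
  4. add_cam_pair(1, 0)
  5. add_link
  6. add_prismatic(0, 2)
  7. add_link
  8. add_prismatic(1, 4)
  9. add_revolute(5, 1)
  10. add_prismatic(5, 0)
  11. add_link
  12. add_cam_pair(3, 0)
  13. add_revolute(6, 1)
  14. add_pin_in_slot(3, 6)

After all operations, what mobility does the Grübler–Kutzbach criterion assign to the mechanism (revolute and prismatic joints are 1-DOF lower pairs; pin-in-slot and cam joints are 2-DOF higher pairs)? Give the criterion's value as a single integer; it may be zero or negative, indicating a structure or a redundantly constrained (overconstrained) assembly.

M = 5

L=1 J1=0 J2=0
add link → L=2 J1=0 J2=0
add link → L=3 J1=0 J2=0
add link → L=4 J1=0 J2=0
C@1,0 dof=2 J2 → L=4 J1=0 J2=1
add link → L=5 J1=0 J2=1
P@0,2 dof=1 J1 → L=5 J1=1 J2=1
add link → L=6 J1=1 J2=1
P@1,4 dof=1 J1 → L=6 J1=2 J2=1
R@5,1 dof=1 J1 → L=6 J1=3 J2=1
P@5,0 dof=1 J1 → L=6 J1=4 J2=1
add link → L=7 J1=4 J2=1
C@3,0 dof=2 J2 → L=7 J1=4 J2=2
R@6,1 dof=1 J1 → L=7 J1=5 J2=2
PS@3,6 dof=2 J2 → L=7 J1=5 J2=3
M=3(L−1)−2J1−J2=3·6−2·5−3=5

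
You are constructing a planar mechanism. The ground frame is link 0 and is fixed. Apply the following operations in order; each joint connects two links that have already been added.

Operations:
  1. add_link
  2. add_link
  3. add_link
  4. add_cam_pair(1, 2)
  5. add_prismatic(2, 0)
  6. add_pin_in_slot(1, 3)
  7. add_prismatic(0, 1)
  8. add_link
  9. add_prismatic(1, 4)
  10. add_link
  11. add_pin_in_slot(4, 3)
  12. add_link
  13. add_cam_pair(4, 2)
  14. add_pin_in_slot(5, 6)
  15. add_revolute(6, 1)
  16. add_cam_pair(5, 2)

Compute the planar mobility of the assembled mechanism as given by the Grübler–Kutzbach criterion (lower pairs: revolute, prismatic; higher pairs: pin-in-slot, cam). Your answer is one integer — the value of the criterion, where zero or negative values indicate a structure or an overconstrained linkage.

[1;0;0] (link 0 is ground)
L+ [2;0;0]
L+ [3;0;0]
L+ [4;0;0]
C(1,2)∈J2 [4;0;1]
P(2,0)∈J1 [4;1;1]
PS(1,3)∈J2 [4;1;2]
P(0,1)∈J1 [4;2;2]
L+ [5;2;2]
P(1,4)∈J1 [5;3;2]
L+ [6;3;2]
PS(4,3)∈J2 [6;3;3]
L+ [7;3;3]
C(4,2)∈J2 [7;3;4]
PS(5,6)∈J2 [7;3;5]
R(6,1)∈J1 [7;4;5]
C(5,2)∈J2 [7;4;6]
mobility = 18 − 8 − 6 = 4

M = 4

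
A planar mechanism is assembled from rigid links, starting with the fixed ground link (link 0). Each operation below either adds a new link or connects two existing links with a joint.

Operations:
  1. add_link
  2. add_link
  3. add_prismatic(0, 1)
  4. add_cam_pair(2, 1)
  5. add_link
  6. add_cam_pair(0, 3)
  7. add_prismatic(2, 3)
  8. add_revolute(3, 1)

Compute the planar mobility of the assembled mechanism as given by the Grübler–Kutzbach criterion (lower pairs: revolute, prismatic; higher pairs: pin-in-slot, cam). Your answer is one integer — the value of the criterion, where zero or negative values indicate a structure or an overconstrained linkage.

M = 1

(L,J1,J2)=(1,0,0); link0 fixed
link1: (2,0,0)
link2: (3,0,0)
P 0-1 [J1]: (3,1,0)
C 2-1 [J2]: (3,1,1)
link3: (4,1,1)
C 0-3 [J2]: (4,1,2)
P 2-3 [J1]: (4,2,2)
R 3-1 [J1]: (4,3,2)
Grübler: 3·3 − 2·3 − 2 = 1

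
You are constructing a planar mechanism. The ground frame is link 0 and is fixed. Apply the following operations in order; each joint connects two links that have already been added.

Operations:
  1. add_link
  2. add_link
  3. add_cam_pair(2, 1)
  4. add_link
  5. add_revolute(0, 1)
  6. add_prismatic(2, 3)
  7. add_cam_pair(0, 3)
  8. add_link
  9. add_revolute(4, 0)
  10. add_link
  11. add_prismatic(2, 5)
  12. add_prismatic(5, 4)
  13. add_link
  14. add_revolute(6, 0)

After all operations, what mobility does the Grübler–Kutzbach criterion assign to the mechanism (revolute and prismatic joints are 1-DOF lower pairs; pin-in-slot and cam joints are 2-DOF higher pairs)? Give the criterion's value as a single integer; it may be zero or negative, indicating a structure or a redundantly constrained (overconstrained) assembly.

M = 4

ground; <1,0,0>
#1 <2,0,0>
#2 <3,0,0>
C:2↔1 J2 <3,0,1>
#3 <4,0,1>
R:0↔1 J1 <4,1,1>
P:2↔3 J1 <4,2,1>
C:0↔3 J2 <4,2,2>
#4 <5,2,2>
R:4↔0 J1 <5,3,2>
#5 <6,3,2>
P:2↔5 J1 <6,4,2>
P:5↔4 J1 <6,5,2>
#6 <7,5,2>
R:6↔0 J1 <7,6,2>
3×6 − 2×6 − 1×2 = 4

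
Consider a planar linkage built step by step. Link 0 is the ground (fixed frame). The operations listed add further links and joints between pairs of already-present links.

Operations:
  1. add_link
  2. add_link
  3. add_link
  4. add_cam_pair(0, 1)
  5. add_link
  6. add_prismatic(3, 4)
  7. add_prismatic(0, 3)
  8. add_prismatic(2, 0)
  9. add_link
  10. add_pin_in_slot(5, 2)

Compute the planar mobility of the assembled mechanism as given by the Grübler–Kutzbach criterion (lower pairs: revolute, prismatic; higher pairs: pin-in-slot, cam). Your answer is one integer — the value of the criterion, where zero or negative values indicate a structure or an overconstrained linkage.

(L,J1,J2)=(1,0,0); link0 fixed
link1: (2,0,0)
link2: (3,0,0)
link3: (4,0,0)
C 0-1 [J2]: (4,0,1)
link4: (5,0,1)
P 3-4 [J1]: (5,1,1)
P 0-3 [J1]: (5,2,1)
P 2-0 [J1]: (5,3,1)
link5: (6,3,1)
PS 5-2 [J2]: (6,3,2)
Grübler: 3·5 − 2·3 − 2 = 7

M = 7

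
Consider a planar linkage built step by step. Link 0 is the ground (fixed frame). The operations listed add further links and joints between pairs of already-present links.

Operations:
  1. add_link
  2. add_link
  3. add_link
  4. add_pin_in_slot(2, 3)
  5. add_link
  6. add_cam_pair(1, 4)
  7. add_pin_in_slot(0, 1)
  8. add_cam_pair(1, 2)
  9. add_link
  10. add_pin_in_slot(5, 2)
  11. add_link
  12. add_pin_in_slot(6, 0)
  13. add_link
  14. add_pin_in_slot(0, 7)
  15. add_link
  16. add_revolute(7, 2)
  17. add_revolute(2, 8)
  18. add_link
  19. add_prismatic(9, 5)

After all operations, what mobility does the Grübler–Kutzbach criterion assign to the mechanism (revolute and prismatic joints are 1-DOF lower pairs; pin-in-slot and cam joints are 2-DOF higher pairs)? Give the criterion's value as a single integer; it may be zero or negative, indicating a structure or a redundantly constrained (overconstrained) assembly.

[1;0;0] (link 0 is ground)
L+ [2;0;0]
L+ [3;0;0]
L+ [4;0;0]
PS(2,3)∈J2 [4;0;1]
L+ [5;0;1]
C(1,4)∈J2 [5;0;2]
PS(0,1)∈J2 [5;0;3]
C(1,2)∈J2 [5;0;4]
L+ [6;0;4]
PS(5,2)∈J2 [6;0;5]
L+ [7;0;5]
PS(6,0)∈J2 [7;0;6]
L+ [8;0;6]
PS(0,7)∈J2 [8;0;7]
L+ [9;0;7]
R(7,2)∈J1 [9;1;7]
R(2,8)∈J1 [9;2;7]
L+ [10;2;7]
P(9,5)∈J1 [10;3;7]
mobility = 27 − 6 − 7 = 14

M = 14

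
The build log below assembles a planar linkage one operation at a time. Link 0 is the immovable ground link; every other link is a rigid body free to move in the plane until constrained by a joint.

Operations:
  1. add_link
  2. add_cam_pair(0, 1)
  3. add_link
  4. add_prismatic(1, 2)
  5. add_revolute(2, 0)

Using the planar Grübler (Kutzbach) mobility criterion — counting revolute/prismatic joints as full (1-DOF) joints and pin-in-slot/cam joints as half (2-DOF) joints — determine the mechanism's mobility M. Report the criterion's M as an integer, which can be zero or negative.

M = 1

(L,J1,J2)=(1,0,0); link0 fixed
link1: (2,0,0)
C 0-1 [J2]: (2,0,1)
link2: (3,0,1)
P 1-2 [J1]: (3,1,1)
R 2-0 [J1]: (3,2,1)
Grübler: 3·2 − 2·2 − 1 = 1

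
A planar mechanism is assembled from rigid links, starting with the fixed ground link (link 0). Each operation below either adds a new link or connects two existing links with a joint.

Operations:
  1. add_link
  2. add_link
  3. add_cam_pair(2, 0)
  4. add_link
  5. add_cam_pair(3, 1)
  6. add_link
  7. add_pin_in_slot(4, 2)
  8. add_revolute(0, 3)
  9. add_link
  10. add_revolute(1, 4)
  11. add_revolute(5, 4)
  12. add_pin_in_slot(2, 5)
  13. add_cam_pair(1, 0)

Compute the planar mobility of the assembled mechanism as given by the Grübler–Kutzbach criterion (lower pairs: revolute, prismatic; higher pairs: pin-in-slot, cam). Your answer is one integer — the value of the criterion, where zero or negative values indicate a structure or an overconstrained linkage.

[1;0;0] (link 0 is ground)
L+ [2;0;0]
L+ [3;0;0]
C(2,0)∈J2 [3;0;1]
L+ [4;0;1]
C(3,1)∈J2 [4;0;2]
L+ [5;0;2]
PS(4,2)∈J2 [5;0;3]
R(0,3)∈J1 [5;1;3]
L+ [6;1;3]
R(1,4)∈J1 [6;2;3]
R(5,4)∈J1 [6;3;3]
PS(2,5)∈J2 [6;3;4]
C(1,0)∈J2 [6;3;5]
mobility = 15 − 6 − 5 = 4

M = 4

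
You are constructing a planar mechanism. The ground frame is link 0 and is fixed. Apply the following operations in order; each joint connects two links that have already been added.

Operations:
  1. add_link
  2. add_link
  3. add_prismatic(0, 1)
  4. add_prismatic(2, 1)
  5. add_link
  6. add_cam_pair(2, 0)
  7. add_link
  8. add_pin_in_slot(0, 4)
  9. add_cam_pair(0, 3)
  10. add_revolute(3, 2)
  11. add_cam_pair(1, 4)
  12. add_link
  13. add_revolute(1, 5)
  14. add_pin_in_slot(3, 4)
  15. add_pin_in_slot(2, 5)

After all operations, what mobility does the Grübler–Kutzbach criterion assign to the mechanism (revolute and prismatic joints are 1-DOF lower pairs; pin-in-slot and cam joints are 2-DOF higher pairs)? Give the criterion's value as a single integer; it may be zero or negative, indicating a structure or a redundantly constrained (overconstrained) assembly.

M = 1

(L,J1,J2)=(1,0,0); link0 fixed
link1: (2,0,0)
link2: (3,0,0)
P 0-1 [J1]: (3,1,0)
P 2-1 [J1]: (3,2,0)
link3: (4,2,0)
C 2-0 [J2]: (4,2,1)
link4: (5,2,1)
PS 0-4 [J2]: (5,2,2)
C 0-3 [J2]: (5,2,3)
R 3-2 [J1]: (5,3,3)
C 1-4 [J2]: (5,3,4)
link5: (6,3,4)
R 1-5 [J1]: (6,4,4)
PS 3-4 [J2]: (6,4,5)
PS 2-5 [J2]: (6,4,6)
Grübler: 3·5 − 2·4 − 6 = 1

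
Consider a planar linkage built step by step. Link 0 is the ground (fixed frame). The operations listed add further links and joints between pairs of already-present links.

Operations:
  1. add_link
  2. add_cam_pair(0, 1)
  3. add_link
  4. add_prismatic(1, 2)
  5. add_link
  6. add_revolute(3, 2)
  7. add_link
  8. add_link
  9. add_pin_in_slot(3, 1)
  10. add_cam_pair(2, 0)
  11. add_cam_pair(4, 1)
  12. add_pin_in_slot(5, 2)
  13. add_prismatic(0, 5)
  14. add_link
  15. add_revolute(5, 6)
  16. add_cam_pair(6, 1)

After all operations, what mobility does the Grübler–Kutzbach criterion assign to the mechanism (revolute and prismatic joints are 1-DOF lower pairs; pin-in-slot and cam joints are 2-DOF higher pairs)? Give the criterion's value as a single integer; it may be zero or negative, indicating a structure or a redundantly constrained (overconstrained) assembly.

M = 4

L=1 J1=0 J2=0
add link → L=2 J1=0 J2=0
C@0,1 dof=2 J2 → L=2 J1=0 J2=1
add link → L=3 J1=0 J2=1
P@1,2 dof=1 J1 → L=3 J1=1 J2=1
add link → L=4 J1=1 J2=1
R@3,2 dof=1 J1 → L=4 J1=2 J2=1
add link → L=5 J1=2 J2=1
add link → L=6 J1=2 J2=1
PS@3,1 dof=2 J2 → L=6 J1=2 J2=2
C@2,0 dof=2 J2 → L=6 J1=2 J2=3
C@4,1 dof=2 J2 → L=6 J1=2 J2=4
PS@5,2 dof=2 J2 → L=6 J1=2 J2=5
P@0,5 dof=1 J1 → L=6 J1=3 J2=5
add link → L=7 J1=3 J2=5
R@5,6 dof=1 J1 → L=7 J1=4 J2=5
C@6,1 dof=2 J2 → L=7 J1=4 J2=6
M=3(L−1)−2J1−J2=3·6−2·4−6=4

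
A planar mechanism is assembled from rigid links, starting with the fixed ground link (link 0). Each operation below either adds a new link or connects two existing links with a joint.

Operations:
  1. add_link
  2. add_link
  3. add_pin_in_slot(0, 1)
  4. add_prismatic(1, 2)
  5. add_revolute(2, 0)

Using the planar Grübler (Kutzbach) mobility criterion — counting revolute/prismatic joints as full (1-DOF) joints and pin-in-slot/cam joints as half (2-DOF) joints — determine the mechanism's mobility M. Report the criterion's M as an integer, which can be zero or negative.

[1;0;0] (link 0 is ground)
L+ [2;0;0]
L+ [3;0;0]
PS(0,1)∈J2 [3;0;1]
P(1,2)∈J1 [3;1;1]
R(2,0)∈J1 [3;2;1]
mobility = 6 − 4 − 1 = 1

M = 1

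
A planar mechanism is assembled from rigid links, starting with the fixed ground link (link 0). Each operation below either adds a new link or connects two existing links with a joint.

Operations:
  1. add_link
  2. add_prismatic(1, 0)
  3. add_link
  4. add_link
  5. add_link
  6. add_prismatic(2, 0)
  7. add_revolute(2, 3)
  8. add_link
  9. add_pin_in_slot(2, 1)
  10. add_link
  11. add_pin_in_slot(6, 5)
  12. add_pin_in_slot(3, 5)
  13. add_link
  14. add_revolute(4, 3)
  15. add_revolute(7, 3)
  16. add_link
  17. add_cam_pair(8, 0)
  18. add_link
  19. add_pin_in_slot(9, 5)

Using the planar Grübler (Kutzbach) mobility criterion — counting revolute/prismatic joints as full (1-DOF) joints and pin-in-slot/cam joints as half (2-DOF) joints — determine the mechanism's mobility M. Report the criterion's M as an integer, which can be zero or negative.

(L,J1,J2)=(1,0,0); link0 fixed
link1: (2,0,0)
P 1-0 [J1]: (2,1,0)
link2: (3,1,0)
link3: (4,1,0)
link4: (5,1,0)
P 2-0 [J1]: (5,2,0)
R 2-3 [J1]: (5,3,0)
link5: (6,3,0)
PS 2-1 [J2]: (6,3,1)
link6: (7,3,1)
PS 6-5 [J2]: (7,3,2)
PS 3-5 [J2]: (7,3,3)
link7: (8,3,3)
R 4-3 [J1]: (8,4,3)
R 7-3 [J1]: (8,5,3)
link8: (9,5,3)
C 8-0 [J2]: (9,5,4)
link9: (10,5,4)
PS 9-5 [J2]: (10,5,5)
Grübler: 3·9 − 2·5 − 5 = 12

M = 12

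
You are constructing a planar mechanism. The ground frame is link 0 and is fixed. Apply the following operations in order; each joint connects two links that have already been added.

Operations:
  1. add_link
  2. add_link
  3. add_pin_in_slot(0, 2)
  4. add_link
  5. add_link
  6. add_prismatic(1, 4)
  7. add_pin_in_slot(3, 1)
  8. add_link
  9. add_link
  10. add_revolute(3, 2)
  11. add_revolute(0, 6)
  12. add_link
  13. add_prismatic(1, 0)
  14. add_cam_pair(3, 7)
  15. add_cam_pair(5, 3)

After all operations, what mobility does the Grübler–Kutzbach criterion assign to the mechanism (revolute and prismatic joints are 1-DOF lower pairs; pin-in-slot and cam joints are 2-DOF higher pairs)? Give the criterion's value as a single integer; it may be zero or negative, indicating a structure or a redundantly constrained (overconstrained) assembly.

link 0 = ground. State L|J1|J2 = 1|0|0
+link1  2|0|0
+link2  3|0|0
PS(0,2) f=2→J2  3|0|1
+link3  4|0|1
+link4  5|0|1
P(1,4) f=1→J1  5|1|1
PS(3,1) f=2→J2  5|1|2
+link5  6|1|2
+link6  7|1|2
R(3,2) f=1→J1  7|2|2
R(0,6) f=1→J1  7|3|2
+link7  8|3|2
P(1,0) f=1→J1  8|4|2
C(3,7) f=2→J2  8|4|3
C(5,3) f=2→J2  8|4|4
M = 3(8−1)−2·4−4 = 21−8−4 = 9

M = 9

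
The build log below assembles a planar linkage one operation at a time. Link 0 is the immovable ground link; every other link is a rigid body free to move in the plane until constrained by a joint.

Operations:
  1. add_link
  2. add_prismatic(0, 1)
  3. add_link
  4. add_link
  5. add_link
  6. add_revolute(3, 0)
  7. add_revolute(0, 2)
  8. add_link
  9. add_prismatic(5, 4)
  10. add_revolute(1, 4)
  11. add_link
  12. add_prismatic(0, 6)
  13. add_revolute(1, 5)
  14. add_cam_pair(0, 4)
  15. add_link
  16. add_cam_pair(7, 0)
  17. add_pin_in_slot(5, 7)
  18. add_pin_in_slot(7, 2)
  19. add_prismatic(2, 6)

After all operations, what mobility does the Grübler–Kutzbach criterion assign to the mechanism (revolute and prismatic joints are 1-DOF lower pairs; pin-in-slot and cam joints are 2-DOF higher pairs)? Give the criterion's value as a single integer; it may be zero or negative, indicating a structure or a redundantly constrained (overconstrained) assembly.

ground; <1,0,0>
#1 <2,0,0>
P:0↔1 J1 <2,1,0>
#2 <3,1,0>
#3 <4,1,0>
#4 <5,1,0>
R:3↔0 J1 <5,2,0>
R:0↔2 J1 <5,3,0>
#5 <6,3,0>
P:5↔4 J1 <6,4,0>
R:1↔4 J1 <6,5,0>
#6 <7,5,0>
P:0↔6 J1 <7,6,0>
R:1↔5 J1 <7,7,0>
C:0↔4 J2 <7,7,1>
#7 <8,7,1>
C:7↔0 J2 <8,7,2>
PS:5↔7 J2 <8,7,3>
PS:7↔2 J2 <8,7,4>
P:2↔6 J1 <8,8,4>
3×7 − 2×8 − 1×4 = 1

M = 1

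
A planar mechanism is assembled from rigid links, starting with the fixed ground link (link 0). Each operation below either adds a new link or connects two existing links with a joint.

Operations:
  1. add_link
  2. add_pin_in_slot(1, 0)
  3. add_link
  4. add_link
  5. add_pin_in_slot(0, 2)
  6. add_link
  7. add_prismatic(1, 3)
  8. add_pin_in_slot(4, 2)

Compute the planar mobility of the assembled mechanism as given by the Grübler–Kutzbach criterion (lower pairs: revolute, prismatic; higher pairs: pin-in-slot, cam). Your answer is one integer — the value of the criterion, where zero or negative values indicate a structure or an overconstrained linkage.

L=1 J1=0 J2=0
add link → L=2 J1=0 J2=0
PS@1,0 dof=2 J2 → L=2 J1=0 J2=1
add link → L=3 J1=0 J2=1
add link → L=4 J1=0 J2=1
PS@0,2 dof=2 J2 → L=4 J1=0 J2=2
add link → L=5 J1=0 J2=2
P@1,3 dof=1 J1 → L=5 J1=1 J2=2
PS@4,2 dof=2 J2 → L=5 J1=1 J2=3
M=3(L−1)−2J1−J2=3·4−2·1−3=7

M = 7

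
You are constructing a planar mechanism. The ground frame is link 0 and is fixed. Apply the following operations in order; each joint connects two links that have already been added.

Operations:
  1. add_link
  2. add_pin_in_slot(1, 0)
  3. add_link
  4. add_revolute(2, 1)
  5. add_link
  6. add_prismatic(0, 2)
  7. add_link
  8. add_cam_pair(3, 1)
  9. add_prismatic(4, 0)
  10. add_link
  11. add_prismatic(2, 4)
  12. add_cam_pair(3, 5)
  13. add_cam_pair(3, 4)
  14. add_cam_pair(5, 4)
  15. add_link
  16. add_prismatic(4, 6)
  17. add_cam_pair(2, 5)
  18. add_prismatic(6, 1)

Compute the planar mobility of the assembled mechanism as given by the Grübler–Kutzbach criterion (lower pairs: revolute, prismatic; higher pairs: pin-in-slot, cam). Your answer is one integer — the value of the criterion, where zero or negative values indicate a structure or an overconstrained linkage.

M = 0

link 0 = ground. State L|J1|J2 = 1|0|0
+link1  2|0|0
PS(1,0) f=2→J2  2|0|1
+link2  3|0|1
R(2,1) f=1→J1  3|1|1
+link3  4|1|1
P(0,2) f=1→J1  4|2|1
+link4  5|2|1
C(3,1) f=2→J2  5|2|2
P(4,0) f=1→J1  5|3|2
+link5  6|3|2
P(2,4) f=1→J1  6|4|2
C(3,5) f=2→J2  6|4|3
C(3,4) f=2→J2  6|4|4
C(5,4) f=2→J2  6|4|5
+link6  7|4|5
P(4,6) f=1→J1  7|5|5
C(2,5) f=2→J2  7|5|6
P(6,1) f=1→J1  7|6|6
M = 3(7−1)−2·6−6 = 18−12−6 = 0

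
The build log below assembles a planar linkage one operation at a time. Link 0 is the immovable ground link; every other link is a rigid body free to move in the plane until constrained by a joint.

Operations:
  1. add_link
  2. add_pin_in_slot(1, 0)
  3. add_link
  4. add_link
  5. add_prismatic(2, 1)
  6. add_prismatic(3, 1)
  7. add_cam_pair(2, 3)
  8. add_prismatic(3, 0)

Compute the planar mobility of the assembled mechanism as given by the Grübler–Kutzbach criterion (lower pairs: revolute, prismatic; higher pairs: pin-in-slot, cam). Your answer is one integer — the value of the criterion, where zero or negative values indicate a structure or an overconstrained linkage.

M = 1

(L,J1,J2)=(1,0,0); link0 fixed
link1: (2,0,0)
PS 1-0 [J2]: (2,0,1)
link2: (3,0,1)
link3: (4,0,1)
P 2-1 [J1]: (4,1,1)
P 3-1 [J1]: (4,2,1)
C 2-3 [J2]: (4,2,2)
P 3-0 [J1]: (4,3,2)
Grübler: 3·3 − 2·3 − 2 = 1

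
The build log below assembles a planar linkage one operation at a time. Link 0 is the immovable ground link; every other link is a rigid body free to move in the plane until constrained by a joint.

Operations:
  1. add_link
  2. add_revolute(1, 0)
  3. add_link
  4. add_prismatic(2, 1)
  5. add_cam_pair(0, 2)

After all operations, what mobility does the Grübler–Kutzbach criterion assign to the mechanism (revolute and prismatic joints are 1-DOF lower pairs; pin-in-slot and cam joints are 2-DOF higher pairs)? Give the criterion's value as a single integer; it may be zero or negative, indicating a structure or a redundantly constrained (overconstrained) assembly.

link 0 = ground. State L|J1|J2 = 1|0|0
+link1  2|0|0
R(1,0) f=1→J1  2|1|0
+link2  3|1|0
P(2,1) f=1→J1  3|2|0
C(0,2) f=2→J2  3|2|1
M = 3(3−1)−2·2−1 = 6−4−1 = 1

M = 1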